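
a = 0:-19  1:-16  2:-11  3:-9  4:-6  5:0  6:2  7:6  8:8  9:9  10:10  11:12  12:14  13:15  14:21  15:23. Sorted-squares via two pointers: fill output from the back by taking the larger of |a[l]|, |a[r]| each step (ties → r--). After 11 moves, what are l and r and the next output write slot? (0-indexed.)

l=0 r=15: |-19|<=|23| out[15]=529, r--
l=0 r=14: |-19|<=|21| out[14]=441, r--
l=0 r=13: |-19|>|15| out[13]=361, l++
l=1 r=13: |-16|>|15| out[12]=256, l++
l=2 r=13: |-11|<=|15| out[11]=225, r--
l=2 r=12: |-11|<=|14| out[10]=196, r--
l=2 r=11: |-11|<=|12| out[9]=144, r--
l=2 r=10: |-11|>|10| out[8]=121, l++
l=3 r=10: |-9|<=|10| out[7]=100, r--
l=3 r=9: |-9|<=|9| out[6]=81, r--
l=3 r=8: |-9|>|8| out[5]=81, l++

l=4, r=8, next write slot=4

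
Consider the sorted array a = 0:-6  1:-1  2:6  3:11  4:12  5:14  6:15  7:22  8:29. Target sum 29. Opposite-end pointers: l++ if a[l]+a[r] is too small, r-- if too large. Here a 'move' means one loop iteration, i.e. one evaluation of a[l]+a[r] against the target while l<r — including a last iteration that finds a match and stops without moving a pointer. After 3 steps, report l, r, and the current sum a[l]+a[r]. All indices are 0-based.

l=2, r=7, sum=28

l=0 r=8: -6+29=23 <29, l++
l=1 r=8: -1+29=28 <29, l++
l=2 r=8: 6+29=35 >29, r--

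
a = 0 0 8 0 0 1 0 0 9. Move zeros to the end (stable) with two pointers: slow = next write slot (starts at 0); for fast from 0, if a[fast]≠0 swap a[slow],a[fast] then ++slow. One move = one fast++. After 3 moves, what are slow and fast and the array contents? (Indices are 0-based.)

slow=0 fast=0: a[fast]=0, fast++
slow=0 fast=1: a[fast]=0, fast++
slow=0 fast=2: a[fast]=8≠0 swap→a[0]=8, slow++,fast++

slow=1, fast=3, a=[8, 0, 0, 0, 0, 1, 0, 0, 9]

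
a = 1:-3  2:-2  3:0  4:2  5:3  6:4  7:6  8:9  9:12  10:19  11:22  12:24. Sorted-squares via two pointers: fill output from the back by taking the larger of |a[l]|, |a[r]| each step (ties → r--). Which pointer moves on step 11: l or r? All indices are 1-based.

l=1 r=12: |-3|<=|24| out[12]=576, r--
l=1 r=11: |-3|<=|22| out[11]=484, r--
l=1 r=10: |-3|<=|19| out[10]=361, r--
l=1 r=9: |-3|<=|12| out[9]=144, r--
l=1 r=8: |-3|<=|9| out[8]=81, r--
l=1 r=7: |-3|<=|6| out[7]=36, r--
l=1 r=6: |-3|<=|4| out[6]=16, r--
l=1 r=5: |-3|<=|3| out[5]=9, r--
l=1 r=4: |-3|>|2| out[4]=9, l++
l=2 r=4: |-2|<=|2| out[3]=4, r--
l=2 r=3: |-2|>|0| out[2]=4, l++

l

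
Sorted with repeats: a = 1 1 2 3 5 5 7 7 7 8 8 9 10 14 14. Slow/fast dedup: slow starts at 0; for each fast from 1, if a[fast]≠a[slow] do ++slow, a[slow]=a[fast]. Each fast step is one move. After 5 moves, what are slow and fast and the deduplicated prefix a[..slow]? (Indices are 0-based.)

slow=0 fast=1: a[fast]=1=a[slow] dup, fast++
slow=0 fast=2: a[fast]=2≠a[slow]=1 write a[1]=2, slow++,fast++
slow=1 fast=3: a[fast]=3≠a[slow]=2 write a[2]=3, slow++,fast++
slow=2 fast=4: a[fast]=5≠a[slow]=3 write a[3]=5, slow++,fast++
slow=3 fast=5: a[fast]=5=a[slow] dup, fast++

slow=3, fast=6, prefix=[1, 2, 3, 5]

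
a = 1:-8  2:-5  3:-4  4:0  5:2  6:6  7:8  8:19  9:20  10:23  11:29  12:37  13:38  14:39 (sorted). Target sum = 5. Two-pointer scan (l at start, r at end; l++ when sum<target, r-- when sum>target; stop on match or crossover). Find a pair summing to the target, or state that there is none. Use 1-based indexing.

l=1 r=14: -8+39=31 >5, r--
l=1 r=13: -8+38=30 >5, r--
l=1 r=12: -8+37=29 >5, r--
l=1 r=11: -8+29=21 >5, r--
l=1 r=10: -8+23=15 >5, r--
l=1 r=9: -8+20=12 >5, r--
l=1 r=8: -8+19=11 >5, r--
l=1 r=7: -8+8=0 <5, l++
l=2 r=7: -5+8=3 <5, l++
l=3 r=7: -4+8=4 <5, l++
l=4 r=7: 0+8=8 >5, r--
l=4 r=6: 0+6=6 >5, r--
l=4 r=5: 0+2=2 <5, l++

no pair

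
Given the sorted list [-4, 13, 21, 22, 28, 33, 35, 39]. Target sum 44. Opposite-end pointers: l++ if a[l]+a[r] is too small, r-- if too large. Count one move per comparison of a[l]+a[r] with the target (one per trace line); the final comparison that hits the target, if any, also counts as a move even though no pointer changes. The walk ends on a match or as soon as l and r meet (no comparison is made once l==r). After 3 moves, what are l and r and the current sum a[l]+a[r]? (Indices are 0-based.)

l=1, r=5, sum=46

l=0 r=7: -4+39=35 <44, l++
l=1 r=7: 13+39=52 >44, r--
l=1 r=6: 13+35=48 >44, r--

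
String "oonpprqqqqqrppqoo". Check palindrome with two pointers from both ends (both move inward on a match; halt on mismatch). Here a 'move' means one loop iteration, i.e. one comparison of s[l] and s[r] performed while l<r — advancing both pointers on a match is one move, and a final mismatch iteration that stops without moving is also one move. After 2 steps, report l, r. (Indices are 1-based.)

l=1 r=17: 'o'=='o', l++,r--
l=2 r=16: 'o'=='o', l++,r--

l=3, r=15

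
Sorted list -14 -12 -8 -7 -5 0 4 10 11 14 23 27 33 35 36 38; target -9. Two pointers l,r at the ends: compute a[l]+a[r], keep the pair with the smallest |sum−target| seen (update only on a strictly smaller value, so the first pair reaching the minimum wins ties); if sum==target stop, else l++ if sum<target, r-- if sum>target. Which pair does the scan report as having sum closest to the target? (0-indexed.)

[0,15] -14+38=24 d=33 * → r--
[0,14] -14+36=22 d=31 * → r--
[0,13] -14+35=21 d=30 * → r--
[0,12] -14+33=19 d=28 * → r--
[0,11] -14+27=13 d=22 * → r--
[0,10] -14+23=9 d=18 * → r--
[0,9] -14+14=0 d=9 * → r--
[0,8] -14+11=-3 d=6 * → r--
[0,7] -14+10=-4 d=5 * → r--
[0,6] -14+4=-10 d=1 * → l++
[1,6] -12+4=-8 d=1 → r--
[1,5] -12+0=-12 d=3 → l++
[2,5] -8+0=-8 d=1 → r--
[2,4] -8+-5=-13 d=4 → l++
[3,4] -7+-5=-12 d=3 → l++

pair (-14, 4) with sum -10 (|Δ|=1)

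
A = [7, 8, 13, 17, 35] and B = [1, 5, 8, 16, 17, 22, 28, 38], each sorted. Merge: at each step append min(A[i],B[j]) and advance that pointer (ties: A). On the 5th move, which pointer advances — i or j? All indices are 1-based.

j

[i=1,j=1] A[i]=7>B[j]=1 take 1 → j++
[i=1,j=2] A[i]=7>B[j]=5 take 5 → j++
[i=1,j=3] A[i]=7<=B[j]=8 take 7 → i++
[i=2,j=3] A[i]=8<=B[j]=8 take 8 → i++
[i=3,j=3] A[i]=13>B[j]=8 take 8 → j++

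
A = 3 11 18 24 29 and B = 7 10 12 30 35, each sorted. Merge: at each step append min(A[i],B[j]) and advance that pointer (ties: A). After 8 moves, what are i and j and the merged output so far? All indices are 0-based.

i=5, j=3, merged so far=[3, 7, 10, 11, 12, 18, 24, 29]

[i=0,j=0] A[i]=3<=B[j]=7 take 3 → i++
[i=1,j=0] A[i]=11>B[j]=7 take 7 → j++
[i=1,j=1] A[i]=11>B[j]=10 take 10 → j++
[i=1,j=2] A[i]=11<=B[j]=12 take 11 → i++
[i=2,j=2] A[i]=18>B[j]=12 take 12 → j++
[i=2,j=3] A[i]=18<=B[j]=30 take 18 → i++
[i=3,j=3] A[i]=24<=B[j]=30 take 24 → i++
[i=4,j=3] A[i]=29<=B[j]=30 take 29 → i++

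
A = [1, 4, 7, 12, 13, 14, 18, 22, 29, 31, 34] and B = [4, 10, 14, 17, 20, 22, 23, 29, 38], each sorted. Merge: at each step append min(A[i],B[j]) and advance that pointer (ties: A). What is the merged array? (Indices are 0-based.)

[i=0,j=0] A[i]=1<=B[j]=4 take 1 → i++
[i=1,j=0] A[i]=4<=B[j]=4 take 4 → i++
[i=2,j=0] A[i]=7>B[j]=4 take 4 → j++
[i=2,j=1] A[i]=7<=B[j]=10 take 7 → i++
[i=3,j=1] A[i]=12>B[j]=10 take 10 → j++
[i=3,j=2] A[i]=12<=B[j]=14 take 12 → i++
[i=4,j=2] A[i]=13<=B[j]=14 take 13 → i++
[i=5,j=2] A[i]=14<=B[j]=14 take 14 → i++
[i=6,j=2] A[i]=18>B[j]=14 take 14 → j++
[i=6,j=3] A[i]=18>B[j]=17 take 17 → j++
[i=6,j=4] A[i]=18<=B[j]=20 take 18 → i++
[i=7,j=4] A[i]=22>B[j]=20 take 20 → j++
[i=7,j=5] A[i]=22<=B[j]=22 take 22 → i++
[i=8,j=5] A[i]=29>B[j]=22 take 22 → j++
[i=8,j=6] A[i]=29>B[j]=23 take 23 → j++
[i=8,j=7] A[i]=29<=B[j]=29 take 29 → i++
[i=9,j=7] A[i]=31>B[j]=29 take 29 → j++
[i=9,j=8] A[i]=31<=B[j]=38 take 31 → i++
[i=10,j=8] A[i]=34<=B[j]=38 take 34 → i++
[i=11,j=8] A done, take B[j]=38 → j++

[1, 4, 4, 7, 10, 12, 13, 14, 14, 17, 18, 20, 22, 22, 23, 29, 29, 31, 34, 38]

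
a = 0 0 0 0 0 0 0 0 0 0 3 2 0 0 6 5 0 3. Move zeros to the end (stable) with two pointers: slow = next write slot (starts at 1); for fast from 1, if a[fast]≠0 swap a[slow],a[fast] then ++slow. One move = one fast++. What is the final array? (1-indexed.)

(s=1,f=1) a[fast]=0 → fast++
(s=1,f=2) a[fast]=0 → fast++
(s=1,f=3) a[fast]=0 → fast++
(s=1,f=4) a[fast]=0 → fast++
(s=1,f=5) a[fast]=0 → fast++
(s=1,f=6) a[fast]=0 → fast++
(s=1,f=7) a[fast]=0 → fast++
(s=1,f=8) a[fast]=0 → fast++
(s=1,f=9) a[fast]=0 → fast++
(s=1,f=10) a[fast]=0 → fast++
(s=1,f=11) a[fast]=3≠0 swap→a[1]=3 → slow++,fast++
(s=2,f=12) a[fast]=2≠0 swap→a[2]=2 → slow++,fast++
(s=3,f=13) a[fast]=0 → fast++
(s=3,f=14) a[fast]=0 → fast++
(s=3,f=15) a[fast]=6≠0 swap→a[3]=6 → slow++,fast++
(s=4,f=16) a[fast]=5≠0 swap→a[4]=5 → slow++,fast++
(s=5,f=17) a[fast]=0 → fast++
(s=5,f=18) a[fast]=3≠0 swap→a[5]=3 → slow++,fast++

[3, 2, 6, 5, 3, 0, 0, 0, 0, 0, 0, 0, 0, 0, 0, 0, 0, 0]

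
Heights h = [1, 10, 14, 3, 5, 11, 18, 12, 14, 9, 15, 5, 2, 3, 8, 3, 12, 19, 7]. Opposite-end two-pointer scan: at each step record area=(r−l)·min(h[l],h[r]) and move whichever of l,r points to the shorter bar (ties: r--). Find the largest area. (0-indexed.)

l=0 r=18: min(1,7)*18=18 best=18 *, l++
l=1 r=18: min(10,7)*17=119 best=119 *, r--
l=1 r=17: min(10,19)*16=160 best=160 *, l++
l=2 r=17: min(14,19)*15=210 best=210 *, l++
l=3 r=17: min(3,19)*14=42 best=210, l++
l=4 r=17: min(5,19)*13=65 best=210, l++
l=5 r=17: min(11,19)*12=132 best=210, l++
l=6 r=17: min(18,19)*11=198 best=210, l++
l=7 r=17: min(12,19)*10=120 best=210, l++
l=8 r=17: min(14,19)*9=126 best=210, l++
l=9 r=17: min(9,19)*8=72 best=210, l++
l=10 r=17: min(15,19)*7=105 best=210, l++
l=11 r=17: min(5,19)*6=30 best=210, l++
l=12 r=17: min(2,19)*5=10 best=210, l++
l=13 r=17: min(3,19)*4=12 best=210, l++
l=14 r=17: min(8,19)*3=24 best=210, l++
l=15 r=17: min(3,19)*2=6 best=210, l++
l=16 r=17: min(12,19)*1=12 best=210, l++

max area = 210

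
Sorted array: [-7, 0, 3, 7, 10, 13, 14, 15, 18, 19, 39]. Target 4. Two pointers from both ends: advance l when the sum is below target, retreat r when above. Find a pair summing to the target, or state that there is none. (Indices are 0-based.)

[0,10] -7+39=32 >4 → r--
[0,9] -7+19=12 >4 → r--
[0,8] -7+18=11 >4 → r--
[0,7] -7+15=8 >4 → r--
[0,6] -7+14=7 >4 → r--
[0,5] -7+13=6 >4 → r--
[0,4] -7+10=3 <4 → l++
[1,4] 0+10=10 >4 → r--
[1,3] 0+7=7 >4 → r--
[1,2] 0+3=3 <4 → l++

no pair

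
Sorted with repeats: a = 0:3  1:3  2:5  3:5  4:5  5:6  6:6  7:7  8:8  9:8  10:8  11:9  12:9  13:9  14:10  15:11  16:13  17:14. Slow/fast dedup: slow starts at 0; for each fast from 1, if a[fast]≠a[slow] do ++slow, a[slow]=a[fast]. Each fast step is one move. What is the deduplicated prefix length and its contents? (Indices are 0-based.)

length 10; prefix = [3, 5, 6, 7, 8, 9, 10, 11, 13, 14]

slow=0 fast=1: a[fast]=3=a[slow] dup, fast++
slow=0 fast=2: a[fast]=5≠a[slow]=3 write a[1]=5, slow++,fast++
slow=1 fast=3: a[fast]=5=a[slow] dup, fast++
slow=1 fast=4: a[fast]=5=a[slow] dup, fast++
slow=1 fast=5: a[fast]=6≠a[slow]=5 write a[2]=6, slow++,fast++
slow=2 fast=6: a[fast]=6=a[slow] dup, fast++
slow=2 fast=7: a[fast]=7≠a[slow]=6 write a[3]=7, slow++,fast++
slow=3 fast=8: a[fast]=8≠a[slow]=7 write a[4]=8, slow++,fast++
slow=4 fast=9: a[fast]=8=a[slow] dup, fast++
slow=4 fast=10: a[fast]=8=a[slow] dup, fast++
slow=4 fast=11: a[fast]=9≠a[slow]=8 write a[5]=9, slow++,fast++
slow=5 fast=12: a[fast]=9=a[slow] dup, fast++
slow=5 fast=13: a[fast]=9=a[slow] dup, fast++
slow=5 fast=14: a[fast]=10≠a[slow]=9 write a[6]=10, slow++,fast++
slow=6 fast=15: a[fast]=11≠a[slow]=10 write a[7]=11, slow++,fast++
slow=7 fast=16: a[fast]=13≠a[slow]=11 write a[8]=13, slow++,fast++
slow=8 fast=17: a[fast]=14≠a[slow]=13 write a[9]=14, slow++,fast++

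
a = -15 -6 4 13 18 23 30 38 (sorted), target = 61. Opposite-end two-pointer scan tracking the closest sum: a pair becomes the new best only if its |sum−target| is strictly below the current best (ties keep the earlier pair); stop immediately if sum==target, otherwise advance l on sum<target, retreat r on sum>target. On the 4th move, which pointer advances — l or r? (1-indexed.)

[1,8] -15+38=23 d=38 * → l++
[2,8] -6+38=32 d=29 * → l++
[3,8] 4+38=42 d=19 * → l++
[4,8] 13+38=51 d=10 * → l++

l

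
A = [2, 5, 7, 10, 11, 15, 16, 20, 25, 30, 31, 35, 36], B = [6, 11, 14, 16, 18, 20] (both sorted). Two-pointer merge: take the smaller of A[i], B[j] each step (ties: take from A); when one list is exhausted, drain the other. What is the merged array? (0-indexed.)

[2, 5, 6, 7, 10, 11, 11, 14, 15, 16, 16, 18, 20, 20, 25, 30, 31, 35, 36]

i=0 j=0: A[i]=2<=B[j]=6 take 2, i++
i=1 j=0: A[i]=5<=B[j]=6 take 5, i++
i=2 j=0: A[i]=7>B[j]=6 take 6, j++
i=2 j=1: A[i]=7<=B[j]=11 take 7, i++
i=3 j=1: A[i]=10<=B[j]=11 take 10, i++
i=4 j=1: A[i]=11<=B[j]=11 take 11, i++
i=5 j=1: A[i]=15>B[j]=11 take 11, j++
i=5 j=2: A[i]=15>B[j]=14 take 14, j++
i=5 j=3: A[i]=15<=B[j]=16 take 15, i++
i=6 j=3: A[i]=16<=B[j]=16 take 16, i++
i=7 j=3: A[i]=20>B[j]=16 take 16, j++
i=7 j=4: A[i]=20>B[j]=18 take 18, j++
i=7 j=5: A[i]=20<=B[j]=20 take 20, i++
i=8 j=5: A[i]=25>B[j]=20 take 20, j++
i=8 j=6: B done, take A[i]=25, i++
i=9 j=6: B done, take A[i]=30, i++
i=10 j=6: B done, take A[i]=31, i++
i=11 j=6: B done, take A[i]=35, i++
i=12 j=6: B done, take A[i]=36, i++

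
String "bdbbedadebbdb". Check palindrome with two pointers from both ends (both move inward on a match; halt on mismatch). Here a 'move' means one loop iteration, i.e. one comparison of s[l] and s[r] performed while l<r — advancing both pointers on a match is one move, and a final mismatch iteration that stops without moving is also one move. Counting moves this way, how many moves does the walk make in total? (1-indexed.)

6 moves

[1,13] 'b'=='b' → l++,r--
[2,12] 'd'=='d' → l++,r--
[3,11] 'b'=='b' → l++,r--
[4,10] 'b'=='b' → l++,r--
[5,9] 'e'=='e' → l++,r--
[6,8] 'd'=='d' → l++,r--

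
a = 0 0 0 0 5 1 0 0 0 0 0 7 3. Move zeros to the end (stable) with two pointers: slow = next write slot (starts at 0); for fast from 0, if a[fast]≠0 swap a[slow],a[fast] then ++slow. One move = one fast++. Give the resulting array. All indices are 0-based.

[5, 1, 7, 3, 0, 0, 0, 0, 0, 0, 0, 0, 0]

slow=0 fast=0: a[fast]=0, fast++
slow=0 fast=1: a[fast]=0, fast++
slow=0 fast=2: a[fast]=0, fast++
slow=0 fast=3: a[fast]=0, fast++
slow=0 fast=4: a[fast]=5≠0 swap→a[0]=5, slow++,fast++
slow=1 fast=5: a[fast]=1≠0 swap→a[1]=1, slow++,fast++
slow=2 fast=6: a[fast]=0, fast++
slow=2 fast=7: a[fast]=0, fast++
slow=2 fast=8: a[fast]=0, fast++
slow=2 fast=9: a[fast]=0, fast++
slow=2 fast=10: a[fast]=0, fast++
slow=2 fast=11: a[fast]=7≠0 swap→a[2]=7, slow++,fast++
slow=3 fast=12: a[fast]=3≠0 swap→a[3]=3, slow++,fast++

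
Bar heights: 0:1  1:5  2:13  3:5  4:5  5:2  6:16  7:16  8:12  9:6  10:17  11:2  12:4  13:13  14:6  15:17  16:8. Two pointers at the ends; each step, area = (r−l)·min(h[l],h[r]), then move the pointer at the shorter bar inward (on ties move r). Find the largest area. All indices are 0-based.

[0,16] min(1,8)*16=16 best=16 * → l++
[1,16] min(5,8)*15=75 best=75 * → l++
[2,16] min(13,8)*14=112 best=112 * → r--
[2,15] min(13,17)*13=169 best=169 * → l++
[3,15] min(5,17)*12=60 best=169 → l++
[4,15] min(5,17)*11=55 best=169 → l++
[5,15] min(2,17)*10=20 best=169 → l++
[6,15] min(16,17)*9=144 best=169 → l++
[7,15] min(16,17)*8=128 best=169 → l++
[8,15] min(12,17)*7=84 best=169 → l++
[9,15] min(6,17)*6=36 best=169 → l++
[10,15] min(17,17)*5=85 best=169 → r--
[10,14] min(17,6)*4=24 best=169 → r--
[10,13] min(17,13)*3=39 best=169 → r--
[10,12] min(17,4)*2=8 best=169 → r--
[10,11] min(17,2)*1=2 best=169 → r--

max area = 169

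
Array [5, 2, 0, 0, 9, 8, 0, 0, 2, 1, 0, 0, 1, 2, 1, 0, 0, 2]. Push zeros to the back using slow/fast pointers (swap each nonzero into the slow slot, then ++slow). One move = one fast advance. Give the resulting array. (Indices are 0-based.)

(s=0,f=0) a[fast]=5≠0 swap→a[0]=5 → slow++,fast++
(s=1,f=1) a[fast]=2≠0 swap→a[1]=2 → slow++,fast++
(s=2,f=2) a[fast]=0 → fast++
(s=2,f=3) a[fast]=0 → fast++
(s=2,f=4) a[fast]=9≠0 swap→a[2]=9 → slow++,fast++
(s=3,f=5) a[fast]=8≠0 swap→a[3]=8 → slow++,fast++
(s=4,f=6) a[fast]=0 → fast++
(s=4,f=7) a[fast]=0 → fast++
(s=4,f=8) a[fast]=2≠0 swap→a[4]=2 → slow++,fast++
(s=5,f=9) a[fast]=1≠0 swap→a[5]=1 → slow++,fast++
(s=6,f=10) a[fast]=0 → fast++
(s=6,f=11) a[fast]=0 → fast++
(s=6,f=12) a[fast]=1≠0 swap→a[6]=1 → slow++,fast++
(s=7,f=13) a[fast]=2≠0 swap→a[7]=2 → slow++,fast++
(s=8,f=14) a[fast]=1≠0 swap→a[8]=1 → slow++,fast++
(s=9,f=15) a[fast]=0 → fast++
(s=9,f=16) a[fast]=0 → fast++
(s=9,f=17) a[fast]=2≠0 swap→a[9]=2 → slow++,fast++

[5, 2, 9, 8, 2, 1, 1, 2, 1, 2, 0, 0, 0, 0, 0, 0, 0, 0]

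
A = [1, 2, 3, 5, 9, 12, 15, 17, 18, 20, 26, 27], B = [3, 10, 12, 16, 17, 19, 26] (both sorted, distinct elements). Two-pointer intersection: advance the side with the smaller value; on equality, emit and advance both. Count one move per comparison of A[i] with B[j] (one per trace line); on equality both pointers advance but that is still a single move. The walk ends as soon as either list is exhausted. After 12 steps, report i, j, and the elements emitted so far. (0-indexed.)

i=0 j=0: 1<3, i++
i=1 j=0: 2<3, i++
i=2 j=0: 3==3 emit, i++,j++
i=3 j=1: 5<10, i++
i=4 j=1: 9<10, i++
i=5 j=1: 12>10, j++
i=5 j=2: 12==12 emit, i++,j++
i=6 j=3: 15<16, i++
i=7 j=3: 17>16, j++
i=7 j=4: 17==17 emit, i++,j++
i=8 j=5: 18<19, i++
i=9 j=5: 20>19, j++

i=9, j=6, emitted=[3, 12, 17]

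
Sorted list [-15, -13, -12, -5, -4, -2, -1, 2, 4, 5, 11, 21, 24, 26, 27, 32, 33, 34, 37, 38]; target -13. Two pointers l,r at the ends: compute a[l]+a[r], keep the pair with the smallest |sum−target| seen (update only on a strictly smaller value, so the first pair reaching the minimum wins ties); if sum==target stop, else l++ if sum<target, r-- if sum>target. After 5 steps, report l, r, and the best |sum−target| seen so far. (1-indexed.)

[1,20] -15+38=23 d=36 * → r--
[1,19] -15+37=22 d=35 * → r--
[1,18] -15+34=19 d=32 * → r--
[1,17] -15+33=18 d=31 * → r--
[1,16] -15+32=17 d=30 * → r--

l=1, r=15, best |Δ|=30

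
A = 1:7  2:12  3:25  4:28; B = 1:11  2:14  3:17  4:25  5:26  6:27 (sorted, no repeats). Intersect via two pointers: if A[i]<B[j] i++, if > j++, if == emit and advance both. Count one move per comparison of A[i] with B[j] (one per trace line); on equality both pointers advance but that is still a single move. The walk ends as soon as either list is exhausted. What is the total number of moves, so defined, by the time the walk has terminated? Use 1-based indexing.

i=1 j=1: 7<11, i++
i=2 j=1: 12>11, j++
i=2 j=2: 12<14, i++
i=3 j=2: 25>14, j++
i=3 j=3: 25>17, j++
i=3 j=4: 25==25 emit, i++,j++
i=4 j=5: 28>26, j++
i=4 j=6: 28>27, j++

8 moves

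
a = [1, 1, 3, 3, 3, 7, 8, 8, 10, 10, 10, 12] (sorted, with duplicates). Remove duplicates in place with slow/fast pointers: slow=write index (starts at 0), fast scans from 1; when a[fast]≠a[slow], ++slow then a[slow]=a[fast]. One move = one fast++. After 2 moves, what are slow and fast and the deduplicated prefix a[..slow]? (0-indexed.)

slow=1, fast=3, prefix=[1, 3]

slow=0 fast=1: a[fast]=1=a[slow] dup, fast++
slow=0 fast=2: a[fast]=3≠a[slow]=1 write a[1]=3, slow++,fast++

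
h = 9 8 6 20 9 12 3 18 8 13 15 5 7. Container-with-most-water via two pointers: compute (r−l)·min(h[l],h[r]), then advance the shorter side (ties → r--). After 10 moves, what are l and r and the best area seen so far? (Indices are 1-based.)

[1,13] min(9,7)*12=84 best=84 * → r--
[1,12] min(9,5)*11=55 best=84 → r--
[1,11] min(9,15)*10=90 best=90 * → l++
[2,11] min(8,15)*9=72 best=90 → l++
[3,11] min(6,15)*8=48 best=90 → l++
[4,11] min(20,15)*7=105 best=105 * → r--
[4,10] min(20,13)*6=78 best=105 → r--
[4,9] min(20,8)*5=40 best=105 → r--
[4,8] min(20,18)*4=72 best=105 → r--
[4,7] min(20,3)*3=9 best=105 → r--

l=4, r=6, best area=105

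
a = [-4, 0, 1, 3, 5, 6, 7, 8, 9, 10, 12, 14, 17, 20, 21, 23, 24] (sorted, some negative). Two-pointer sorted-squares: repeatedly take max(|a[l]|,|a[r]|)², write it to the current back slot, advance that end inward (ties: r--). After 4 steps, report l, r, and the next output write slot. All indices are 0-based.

l=0, r=12, next write slot=12

[0,16] |-4|<=|24| out[16]=576 → r--
[0,15] |-4|<=|23| out[15]=529 → r--
[0,14] |-4|<=|21| out[14]=441 → r--
[0,13] |-4|<=|20| out[13]=400 → r--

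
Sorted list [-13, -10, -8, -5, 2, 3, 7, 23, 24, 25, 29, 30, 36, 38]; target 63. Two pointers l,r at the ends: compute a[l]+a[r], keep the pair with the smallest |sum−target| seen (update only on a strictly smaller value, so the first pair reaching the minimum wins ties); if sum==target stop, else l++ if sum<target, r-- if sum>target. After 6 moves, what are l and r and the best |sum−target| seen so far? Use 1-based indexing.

[1,14] -13+38=25 d=38 * → l++
[2,14] -10+38=28 d=35 * → l++
[3,14] -8+38=30 d=33 * → l++
[4,14] -5+38=33 d=30 * → l++
[5,14] 2+38=40 d=23 * → l++
[6,14] 3+38=41 d=22 * → l++

l=7, r=14, best |Δ|=22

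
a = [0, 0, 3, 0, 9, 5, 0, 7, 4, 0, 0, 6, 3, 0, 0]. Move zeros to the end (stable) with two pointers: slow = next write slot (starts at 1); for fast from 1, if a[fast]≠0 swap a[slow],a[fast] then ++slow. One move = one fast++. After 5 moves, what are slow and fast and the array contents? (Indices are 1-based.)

(s=1,f=1) a[fast]=0 → fast++
(s=1,f=2) a[fast]=0 → fast++
(s=1,f=3) a[fast]=3≠0 swap→a[1]=3 → slow++,fast++
(s=2,f=4) a[fast]=0 → fast++
(s=2,f=5) a[fast]=9≠0 swap→a[2]=9 → slow++,fast++

slow=3, fast=6, a=[3, 9, 0, 0, 0, 5, 0, 7, 4, 0, 0, 6, 3, 0, 0]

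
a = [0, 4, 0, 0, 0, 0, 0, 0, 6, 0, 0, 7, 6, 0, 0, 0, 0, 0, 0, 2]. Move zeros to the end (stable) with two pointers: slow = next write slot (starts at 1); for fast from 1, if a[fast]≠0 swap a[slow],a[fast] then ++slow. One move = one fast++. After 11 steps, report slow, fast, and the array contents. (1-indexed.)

slow=3, fast=12, a=[4, 6, 0, 0, 0, 0, 0, 0, 0, 0, 0, 7, 6, 0, 0, 0, 0, 0, 0, 2]

(s=1,f=1) a[fast]=0 → fast++
(s=1,f=2) a[fast]=4≠0 swap→a[1]=4 → slow++,fast++
(s=2,f=3) a[fast]=0 → fast++
(s=2,f=4) a[fast]=0 → fast++
(s=2,f=5) a[fast]=0 → fast++
(s=2,f=6) a[fast]=0 → fast++
(s=2,f=7) a[fast]=0 → fast++
(s=2,f=8) a[fast]=0 → fast++
(s=2,f=9) a[fast]=6≠0 swap→a[2]=6 → slow++,fast++
(s=3,f=10) a[fast]=0 → fast++
(s=3,f=11) a[fast]=0 → fast++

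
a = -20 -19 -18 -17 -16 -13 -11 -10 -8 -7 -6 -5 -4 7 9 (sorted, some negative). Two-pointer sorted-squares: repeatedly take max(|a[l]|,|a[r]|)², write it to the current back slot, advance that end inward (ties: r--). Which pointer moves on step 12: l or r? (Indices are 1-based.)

l

l=1 r=15: |-20|>|9| out[15]=400, l++
l=2 r=15: |-19|>|9| out[14]=361, l++
l=3 r=15: |-18|>|9| out[13]=324, l++
l=4 r=15: |-17|>|9| out[12]=289, l++
l=5 r=15: |-16|>|9| out[11]=256, l++
l=6 r=15: |-13|>|9| out[10]=169, l++
l=7 r=15: |-11|>|9| out[9]=121, l++
l=8 r=15: |-10|>|9| out[8]=100, l++
l=9 r=15: |-8|<=|9| out[7]=81, r--
l=9 r=14: |-8|>|7| out[6]=64, l++
l=10 r=14: |-7|<=|7| out[5]=49, r--
l=10 r=13: |-7|>|-4| out[4]=49, l++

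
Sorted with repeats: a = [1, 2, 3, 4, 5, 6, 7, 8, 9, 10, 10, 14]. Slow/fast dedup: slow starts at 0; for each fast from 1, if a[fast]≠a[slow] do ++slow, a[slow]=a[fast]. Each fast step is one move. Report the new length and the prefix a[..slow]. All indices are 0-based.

length 11; prefix = [1, 2, 3, 4, 5, 6, 7, 8, 9, 10, 14]

(s=0,f=1) a[fast]=2≠a[slow]=1 write a[1]=2 → slow++,fast++
(s=1,f=2) a[fast]=3≠a[slow]=2 write a[2]=3 → slow++,fast++
(s=2,f=3) a[fast]=4≠a[slow]=3 write a[3]=4 → slow++,fast++
(s=3,f=4) a[fast]=5≠a[slow]=4 write a[4]=5 → slow++,fast++
(s=4,f=5) a[fast]=6≠a[slow]=5 write a[5]=6 → slow++,fast++
(s=5,f=6) a[fast]=7≠a[slow]=6 write a[6]=7 → slow++,fast++
(s=6,f=7) a[fast]=8≠a[slow]=7 write a[7]=8 → slow++,fast++
(s=7,f=8) a[fast]=9≠a[slow]=8 write a[8]=9 → slow++,fast++
(s=8,f=9) a[fast]=10≠a[slow]=9 write a[9]=10 → slow++,fast++
(s=9,f=10) a[fast]=10=a[slow] dup → fast++
(s=9,f=11) a[fast]=14≠a[slow]=10 write a[10]=14 → slow++,fast++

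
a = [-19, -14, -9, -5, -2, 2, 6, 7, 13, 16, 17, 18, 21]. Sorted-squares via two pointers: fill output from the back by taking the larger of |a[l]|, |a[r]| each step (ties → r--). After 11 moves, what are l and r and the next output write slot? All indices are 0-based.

[0,12] |-19|<=|21| out[12]=441 → r--
[0,11] |-19|>|18| out[11]=361 → l++
[1,11] |-14|<=|18| out[10]=324 → r--
[1,10] |-14|<=|17| out[9]=289 → r--
[1,9] |-14|<=|16| out[8]=256 → r--
[1,8] |-14|>|13| out[7]=196 → l++
[2,8] |-9|<=|13| out[6]=169 → r--
[2,7] |-9|>|7| out[5]=81 → l++
[3,7] |-5|<=|7| out[4]=49 → r--
[3,6] |-5|<=|6| out[3]=36 → r--
[3,5] |-5|>|2| out[2]=25 → l++

l=4, r=5, next write slot=1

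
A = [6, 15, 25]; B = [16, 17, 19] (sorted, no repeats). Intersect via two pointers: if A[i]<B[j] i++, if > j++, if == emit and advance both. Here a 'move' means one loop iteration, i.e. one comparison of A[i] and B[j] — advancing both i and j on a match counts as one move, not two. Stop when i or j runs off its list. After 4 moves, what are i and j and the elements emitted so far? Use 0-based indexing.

i=2, j=2, emitted=[]

[i=0,j=0] 6<16 → i++
[i=1,j=0] 15<16 → i++
[i=2,j=0] 25>16 → j++
[i=2,j=1] 25>17 → j++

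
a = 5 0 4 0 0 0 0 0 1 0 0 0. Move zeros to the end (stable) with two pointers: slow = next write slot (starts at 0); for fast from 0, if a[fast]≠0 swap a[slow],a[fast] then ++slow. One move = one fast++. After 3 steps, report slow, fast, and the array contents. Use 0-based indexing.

slow=0 fast=0: a[fast]=5≠0 swap→a[0]=5, slow++,fast++
slow=1 fast=1: a[fast]=0, fast++
slow=1 fast=2: a[fast]=4≠0 swap→a[1]=4, slow++,fast++

slow=2, fast=3, a=[5, 4, 0, 0, 0, 0, 0, 0, 1, 0, 0, 0]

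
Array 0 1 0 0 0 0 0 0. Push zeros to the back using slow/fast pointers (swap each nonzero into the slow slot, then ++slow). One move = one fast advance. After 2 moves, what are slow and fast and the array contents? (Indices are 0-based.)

slow=1, fast=2, a=[1, 0, 0, 0, 0, 0, 0, 0]

(s=0,f=0) a[fast]=0 → fast++
(s=0,f=1) a[fast]=1≠0 swap→a[0]=1 → slow++,fast++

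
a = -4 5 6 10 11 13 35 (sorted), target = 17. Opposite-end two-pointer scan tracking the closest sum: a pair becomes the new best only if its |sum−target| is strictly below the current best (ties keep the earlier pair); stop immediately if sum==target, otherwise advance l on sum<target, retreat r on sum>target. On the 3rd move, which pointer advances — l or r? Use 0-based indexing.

r

l=0 r=6: -4+35=31 d=14 *, r--
l=0 r=5: -4+13=9 d=8 *, l++
l=1 r=5: 5+13=18 d=1 *, r--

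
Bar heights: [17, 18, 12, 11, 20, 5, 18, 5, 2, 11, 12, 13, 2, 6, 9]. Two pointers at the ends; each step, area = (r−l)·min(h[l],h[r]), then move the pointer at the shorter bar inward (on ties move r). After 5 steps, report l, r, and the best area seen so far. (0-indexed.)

l=0 r=14: min(17,9)*14=126 best=126 *, r--
l=0 r=13: min(17,6)*13=78 best=126, r--
l=0 r=12: min(17,2)*12=24 best=126, r--
l=0 r=11: min(17,13)*11=143 best=143 *, r--
l=0 r=10: min(17,12)*10=120 best=143, r--

l=0, r=9, best area=143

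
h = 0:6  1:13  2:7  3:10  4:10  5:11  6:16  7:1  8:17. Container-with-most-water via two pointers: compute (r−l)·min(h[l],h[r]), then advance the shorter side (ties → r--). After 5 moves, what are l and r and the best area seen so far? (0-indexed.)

l=5, r=8, best area=91

[0,8] min(6,17)*8=48 best=48 * → l++
[1,8] min(13,17)*7=91 best=91 * → l++
[2,8] min(7,17)*6=42 best=91 → l++
[3,8] min(10,17)*5=50 best=91 → l++
[4,8] min(10,17)*4=40 best=91 → l++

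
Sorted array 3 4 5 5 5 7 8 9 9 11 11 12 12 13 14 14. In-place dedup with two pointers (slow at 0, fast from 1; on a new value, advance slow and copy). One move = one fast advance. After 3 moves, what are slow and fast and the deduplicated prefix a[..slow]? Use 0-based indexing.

(s=0,f=1) a[fast]=4≠a[slow]=3 write a[1]=4 → slow++,fast++
(s=1,f=2) a[fast]=5≠a[slow]=4 write a[2]=5 → slow++,fast++
(s=2,f=3) a[fast]=5=a[slow] dup → fast++

slow=2, fast=4, prefix=[3, 4, 5]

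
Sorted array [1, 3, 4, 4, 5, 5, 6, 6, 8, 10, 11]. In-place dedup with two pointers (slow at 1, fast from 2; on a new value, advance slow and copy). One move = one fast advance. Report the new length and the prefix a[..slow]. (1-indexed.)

slow=1 fast=2: a[fast]=3≠a[slow]=1 write a[2]=3, slow++,fast++
slow=2 fast=3: a[fast]=4≠a[slow]=3 write a[3]=4, slow++,fast++
slow=3 fast=4: a[fast]=4=a[slow] dup, fast++
slow=3 fast=5: a[fast]=5≠a[slow]=4 write a[4]=5, slow++,fast++
slow=4 fast=6: a[fast]=5=a[slow] dup, fast++
slow=4 fast=7: a[fast]=6≠a[slow]=5 write a[5]=6, slow++,fast++
slow=5 fast=8: a[fast]=6=a[slow] dup, fast++
slow=5 fast=9: a[fast]=8≠a[slow]=6 write a[6]=8, slow++,fast++
slow=6 fast=10: a[fast]=10≠a[slow]=8 write a[7]=10, slow++,fast++
slow=7 fast=11: a[fast]=11≠a[slow]=10 write a[8]=11, slow++,fast++

length 8; prefix = [1, 3, 4, 5, 6, 8, 10, 11]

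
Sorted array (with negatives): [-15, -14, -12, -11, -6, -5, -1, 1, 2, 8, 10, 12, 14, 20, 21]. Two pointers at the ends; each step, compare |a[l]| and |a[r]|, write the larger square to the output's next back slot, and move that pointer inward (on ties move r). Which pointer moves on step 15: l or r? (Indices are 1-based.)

r

l=1 r=15: |-15|<=|21| out[15]=441, r--
l=1 r=14: |-15|<=|20| out[14]=400, r--
l=1 r=13: |-15|>|14| out[13]=225, l++
l=2 r=13: |-14|<=|14| out[12]=196, r--
l=2 r=12: |-14|>|12| out[11]=196, l++
l=3 r=12: |-12|<=|12| out[10]=144, r--
l=3 r=11: |-12|>|10| out[9]=144, l++
l=4 r=11: |-11|>|10| out[8]=121, l++
l=5 r=11: |-6|<=|10| out[7]=100, r--
l=5 r=10: |-6|<=|8| out[6]=64, r--
l=5 r=9: |-6|>|2| out[5]=36, l++
l=6 r=9: |-5|>|2| out[4]=25, l++
l=7 r=9: |-1|<=|2| out[3]=4, r--
l=7 r=8: |-1|<=|1| out[2]=1, r--
l=7 r=7: |-1|<=|-1| out[1]=1, r--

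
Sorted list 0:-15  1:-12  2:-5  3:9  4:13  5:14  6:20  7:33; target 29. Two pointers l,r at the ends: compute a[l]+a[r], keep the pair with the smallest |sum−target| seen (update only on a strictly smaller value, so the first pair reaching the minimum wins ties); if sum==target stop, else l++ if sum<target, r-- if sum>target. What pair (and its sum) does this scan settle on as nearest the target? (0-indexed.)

[0,7] -15+33=18 d=11 * → l++
[1,7] -12+33=21 d=8 * → l++
[2,7] -5+33=28 d=1 * → l++
[3,7] 9+33=42 d=13 → r--
[3,6] 9+20=29 d=0 * → stop

pair (9, 20) with sum 29 (|Δ|=0)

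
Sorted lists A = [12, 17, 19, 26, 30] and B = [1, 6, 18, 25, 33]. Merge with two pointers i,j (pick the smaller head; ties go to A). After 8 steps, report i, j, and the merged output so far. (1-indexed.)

[i=1,j=1] A[i]=12>B[j]=1 take 1 → j++
[i=1,j=2] A[i]=12>B[j]=6 take 6 → j++
[i=1,j=3] A[i]=12<=B[j]=18 take 12 → i++
[i=2,j=3] A[i]=17<=B[j]=18 take 17 → i++
[i=3,j=3] A[i]=19>B[j]=18 take 18 → j++
[i=3,j=4] A[i]=19<=B[j]=25 take 19 → i++
[i=4,j=4] A[i]=26>B[j]=25 take 25 → j++
[i=4,j=5] A[i]=26<=B[j]=33 take 26 → i++

i=5, j=5, merged so far=[1, 6, 12, 17, 18, 19, 25, 26]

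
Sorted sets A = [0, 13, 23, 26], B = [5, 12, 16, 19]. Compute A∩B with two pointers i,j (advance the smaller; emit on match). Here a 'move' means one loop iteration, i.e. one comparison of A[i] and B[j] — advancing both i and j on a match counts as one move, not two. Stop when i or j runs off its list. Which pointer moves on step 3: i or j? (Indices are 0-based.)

i=0 j=0: 0<5, i++
i=1 j=0: 13>5, j++
i=1 j=1: 13>12, j++

j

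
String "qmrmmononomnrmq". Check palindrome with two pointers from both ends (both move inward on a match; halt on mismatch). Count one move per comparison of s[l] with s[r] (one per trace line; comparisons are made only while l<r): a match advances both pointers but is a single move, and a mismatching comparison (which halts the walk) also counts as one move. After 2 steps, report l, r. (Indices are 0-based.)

l=0 r=14: 'q'=='q', l++,r--
l=1 r=13: 'm'=='m', l++,r--

l=2, r=12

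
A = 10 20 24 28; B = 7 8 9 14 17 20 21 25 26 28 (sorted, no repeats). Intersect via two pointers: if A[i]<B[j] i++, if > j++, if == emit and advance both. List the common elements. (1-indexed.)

intersection = [20, 28]

[i=1,j=1] 10>7 → j++
[i=1,j=2] 10>8 → j++
[i=1,j=3] 10>9 → j++
[i=1,j=4] 10<14 → i++
[i=2,j=4] 20>14 → j++
[i=2,j=5] 20>17 → j++
[i=2,j=6] 20==20 emit → i++,j++
[i=3,j=7] 24>21 → j++
[i=3,j=8] 24<25 → i++
[i=4,j=8] 28>25 → j++
[i=4,j=9] 28>26 → j++
[i=4,j=10] 28==28 emit → i++,j++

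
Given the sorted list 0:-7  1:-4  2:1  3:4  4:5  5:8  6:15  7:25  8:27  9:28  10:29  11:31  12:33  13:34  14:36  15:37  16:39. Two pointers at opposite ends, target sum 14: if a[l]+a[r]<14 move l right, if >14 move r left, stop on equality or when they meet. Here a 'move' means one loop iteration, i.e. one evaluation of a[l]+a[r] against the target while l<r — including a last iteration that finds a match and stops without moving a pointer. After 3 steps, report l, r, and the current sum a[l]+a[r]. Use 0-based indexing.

l=0, r=13, sum=27

[0,16] -7+39=32 >14 → r--
[0,15] -7+37=30 >14 → r--
[0,14] -7+36=29 >14 → r--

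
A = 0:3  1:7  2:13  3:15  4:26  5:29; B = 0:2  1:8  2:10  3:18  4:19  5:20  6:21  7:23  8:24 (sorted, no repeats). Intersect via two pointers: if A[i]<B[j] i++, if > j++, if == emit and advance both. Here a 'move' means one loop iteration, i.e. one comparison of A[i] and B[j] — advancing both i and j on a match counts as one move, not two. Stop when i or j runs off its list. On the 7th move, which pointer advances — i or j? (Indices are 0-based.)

i=0 j=0: 3>2, j++
i=0 j=1: 3<8, i++
i=1 j=1: 7<8, i++
i=2 j=1: 13>8, j++
i=2 j=2: 13>10, j++
i=2 j=3: 13<18, i++
i=3 j=3: 15<18, i++

i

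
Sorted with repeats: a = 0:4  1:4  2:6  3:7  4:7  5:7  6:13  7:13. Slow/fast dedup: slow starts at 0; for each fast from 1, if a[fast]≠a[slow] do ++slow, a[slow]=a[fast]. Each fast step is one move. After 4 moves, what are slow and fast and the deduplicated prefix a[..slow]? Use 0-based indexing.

slow=0 fast=1: a[fast]=4=a[slow] dup, fast++
slow=0 fast=2: a[fast]=6≠a[slow]=4 write a[1]=6, slow++,fast++
slow=1 fast=3: a[fast]=7≠a[slow]=6 write a[2]=7, slow++,fast++
slow=2 fast=4: a[fast]=7=a[slow] dup, fast++

slow=2, fast=5, prefix=[4, 6, 7]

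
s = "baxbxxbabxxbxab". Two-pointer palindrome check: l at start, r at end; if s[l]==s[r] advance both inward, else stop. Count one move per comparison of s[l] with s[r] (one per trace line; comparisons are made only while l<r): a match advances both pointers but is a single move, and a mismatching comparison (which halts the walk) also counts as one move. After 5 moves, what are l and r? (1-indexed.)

l=1 r=15: 'b'=='b', l++,r--
l=2 r=14: 'a'=='a', l++,r--
l=3 r=13: 'x'=='x', l++,r--
l=4 r=12: 'b'=='b', l++,r--
l=5 r=11: 'x'=='x', l++,r--

l=6, r=10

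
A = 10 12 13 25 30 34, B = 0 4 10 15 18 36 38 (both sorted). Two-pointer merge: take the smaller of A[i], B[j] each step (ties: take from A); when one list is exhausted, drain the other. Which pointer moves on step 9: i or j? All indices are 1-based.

[i=1,j=1] A[i]=10>B[j]=0 take 0 → j++
[i=1,j=2] A[i]=10>B[j]=4 take 4 → j++
[i=1,j=3] A[i]=10<=B[j]=10 take 10 → i++
[i=2,j=3] A[i]=12>B[j]=10 take 10 → j++
[i=2,j=4] A[i]=12<=B[j]=15 take 12 → i++
[i=3,j=4] A[i]=13<=B[j]=15 take 13 → i++
[i=4,j=4] A[i]=25>B[j]=15 take 15 → j++
[i=4,j=5] A[i]=25>B[j]=18 take 18 → j++
[i=4,j=6] A[i]=25<=B[j]=36 take 25 → i++

i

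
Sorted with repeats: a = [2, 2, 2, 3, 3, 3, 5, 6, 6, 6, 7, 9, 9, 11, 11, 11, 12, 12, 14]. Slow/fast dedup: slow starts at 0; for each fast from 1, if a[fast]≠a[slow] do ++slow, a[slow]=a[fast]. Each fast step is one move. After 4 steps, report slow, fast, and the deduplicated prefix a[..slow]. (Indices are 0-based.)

slow=1, fast=5, prefix=[2, 3]

(s=0,f=1) a[fast]=2=a[slow] dup → fast++
(s=0,f=2) a[fast]=2=a[slow] dup → fast++
(s=0,f=3) a[fast]=3≠a[slow]=2 write a[1]=3 → slow++,fast++
(s=1,f=4) a[fast]=3=a[slow] dup → fast++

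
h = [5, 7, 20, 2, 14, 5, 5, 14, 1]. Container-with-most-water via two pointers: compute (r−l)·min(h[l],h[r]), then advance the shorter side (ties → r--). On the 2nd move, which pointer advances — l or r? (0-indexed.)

l

[0,8] min(5,1)*8=8 best=8 * → r--
[0,7] min(5,14)*7=35 best=35 * → l++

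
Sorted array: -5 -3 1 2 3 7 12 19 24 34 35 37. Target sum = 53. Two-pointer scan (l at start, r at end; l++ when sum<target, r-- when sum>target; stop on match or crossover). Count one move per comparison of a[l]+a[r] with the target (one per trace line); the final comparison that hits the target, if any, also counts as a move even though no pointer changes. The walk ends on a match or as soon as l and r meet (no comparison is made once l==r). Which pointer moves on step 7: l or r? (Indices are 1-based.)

l

[1,12] -5+37=32 <53 → l++
[2,12] -3+37=34 <53 → l++
[3,12] 1+37=38 <53 → l++
[4,12] 2+37=39 <53 → l++
[5,12] 3+37=40 <53 → l++
[6,12] 7+37=44 <53 → l++
[7,12] 12+37=49 <53 → l++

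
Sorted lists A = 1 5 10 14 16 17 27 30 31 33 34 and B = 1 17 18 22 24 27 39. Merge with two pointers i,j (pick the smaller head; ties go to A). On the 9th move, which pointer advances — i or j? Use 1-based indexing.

j

i=1 j=1: A[i]=1<=B[j]=1 take 1, i++
i=2 j=1: A[i]=5>B[j]=1 take 1, j++
i=2 j=2: A[i]=5<=B[j]=17 take 5, i++
i=3 j=2: A[i]=10<=B[j]=17 take 10, i++
i=4 j=2: A[i]=14<=B[j]=17 take 14, i++
i=5 j=2: A[i]=16<=B[j]=17 take 16, i++
i=6 j=2: A[i]=17<=B[j]=17 take 17, i++
i=7 j=2: A[i]=27>B[j]=17 take 17, j++
i=7 j=3: A[i]=27>B[j]=18 take 18, j++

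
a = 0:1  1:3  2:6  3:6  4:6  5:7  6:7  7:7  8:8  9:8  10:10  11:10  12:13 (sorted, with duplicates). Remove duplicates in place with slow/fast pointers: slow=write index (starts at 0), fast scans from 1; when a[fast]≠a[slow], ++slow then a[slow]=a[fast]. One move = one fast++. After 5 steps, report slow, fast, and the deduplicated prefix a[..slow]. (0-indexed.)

slow=0 fast=1: a[fast]=3≠a[slow]=1 write a[1]=3, slow++,fast++
slow=1 fast=2: a[fast]=6≠a[slow]=3 write a[2]=6, slow++,fast++
slow=2 fast=3: a[fast]=6=a[slow] dup, fast++
slow=2 fast=4: a[fast]=6=a[slow] dup, fast++
slow=2 fast=5: a[fast]=7≠a[slow]=6 write a[3]=7, slow++,fast++

slow=3, fast=6, prefix=[1, 3, 6, 7]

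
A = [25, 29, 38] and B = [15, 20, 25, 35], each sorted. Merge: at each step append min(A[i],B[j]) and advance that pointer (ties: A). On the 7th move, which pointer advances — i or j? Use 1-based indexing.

i=1 j=1: A[i]=25>B[j]=15 take 15, j++
i=1 j=2: A[i]=25>B[j]=20 take 20, j++
i=1 j=3: A[i]=25<=B[j]=25 take 25, i++
i=2 j=3: A[i]=29>B[j]=25 take 25, j++
i=2 j=4: A[i]=29<=B[j]=35 take 29, i++
i=3 j=4: A[i]=38>B[j]=35 take 35, j++
i=3 j=5: B done, take A[i]=38, i++

i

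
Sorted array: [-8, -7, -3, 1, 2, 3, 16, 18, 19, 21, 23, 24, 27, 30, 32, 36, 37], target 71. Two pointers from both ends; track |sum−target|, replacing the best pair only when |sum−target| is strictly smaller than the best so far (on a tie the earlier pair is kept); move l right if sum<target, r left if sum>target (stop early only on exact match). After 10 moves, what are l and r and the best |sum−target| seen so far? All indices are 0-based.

l=0 r=16: -8+37=29 d=42 *, l++
l=1 r=16: -7+37=30 d=41 *, l++
l=2 r=16: -3+37=34 d=37 *, l++
l=3 r=16: 1+37=38 d=33 *, l++
l=4 r=16: 2+37=39 d=32 *, l++
l=5 r=16: 3+37=40 d=31 *, l++
l=6 r=16: 16+37=53 d=18 *, l++
l=7 r=16: 18+37=55 d=16 *, l++
l=8 r=16: 19+37=56 d=15 *, l++
l=9 r=16: 21+37=58 d=13 *, l++

l=10, r=16, best |Δ|=13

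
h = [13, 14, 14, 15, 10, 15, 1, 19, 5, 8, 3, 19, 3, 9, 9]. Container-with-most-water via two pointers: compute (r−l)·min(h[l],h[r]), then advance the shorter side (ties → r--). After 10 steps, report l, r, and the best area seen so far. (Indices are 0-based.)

[0,14] min(13,9)*14=126 best=126 * → r--
[0,13] min(13,9)*13=117 best=126 → r--
[0,12] min(13,3)*12=36 best=126 → r--
[0,11] min(13,19)*11=143 best=143 * → l++
[1,11] min(14,19)*10=140 best=143 → l++
[2,11] min(14,19)*9=126 best=143 → l++
[3,11] min(15,19)*8=120 best=143 → l++
[4,11] min(10,19)*7=70 best=143 → l++
[5,11] min(15,19)*6=90 best=143 → l++
[6,11] min(1,19)*5=5 best=143 → l++

l=7, r=11, best area=143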